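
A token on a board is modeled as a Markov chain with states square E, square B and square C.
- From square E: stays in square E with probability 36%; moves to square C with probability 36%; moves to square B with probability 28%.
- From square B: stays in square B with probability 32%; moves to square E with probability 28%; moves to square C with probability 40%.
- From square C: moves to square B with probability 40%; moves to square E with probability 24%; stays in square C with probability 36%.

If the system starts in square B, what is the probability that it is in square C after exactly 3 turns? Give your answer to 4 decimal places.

Propagate the distribution vector 3 turns from square B.
After 0 turns: (0.0000, 1.0000, 0.0000)
After 1 turn: (0.2800, 0.3200, 0.4000)
After 2 turns: (0.2864, 0.3408, 0.3728)
After 3 turns: (0.2880, 0.3384, 0.3736)
P(in square C after 3 turns) = 0.3736

0.3736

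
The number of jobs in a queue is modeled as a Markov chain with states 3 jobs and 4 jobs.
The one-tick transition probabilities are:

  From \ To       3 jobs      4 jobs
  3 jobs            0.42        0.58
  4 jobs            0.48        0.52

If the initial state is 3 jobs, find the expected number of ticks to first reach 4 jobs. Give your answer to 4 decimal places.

Let t(s) be the expected number of ticks to first reach 4 jobs from state s, with t(4 jobs) = 0. Conditioning on the first tick:
t(3 jobs) = 1 + 0.42·t(3 jobs)
Solving: t(3 jobs) = 1.7241.
Expected ticks from 3 jobs to 4 jobs: 1.7241.

1.7241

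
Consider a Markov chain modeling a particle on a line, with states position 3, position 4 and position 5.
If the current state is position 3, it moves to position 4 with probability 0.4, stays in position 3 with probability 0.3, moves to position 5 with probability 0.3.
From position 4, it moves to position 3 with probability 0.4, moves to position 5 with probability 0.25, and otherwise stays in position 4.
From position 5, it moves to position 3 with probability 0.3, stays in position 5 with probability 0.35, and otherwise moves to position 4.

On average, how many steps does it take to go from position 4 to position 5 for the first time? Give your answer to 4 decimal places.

Let t(s) be the expected number of steps to first reach position 5 from state s, with t(position 5) = 0. Conditioning on the first step:
t(position 3) = 1 + 0.3·t(position 3) + 0.4·t(position 4)
t(position 4) = 1 + 0.4·t(position 3) + 0.35·t(position 4)
Solving: t(position 3) = 3.5593, t(position 4) = 3.7288.
Expected steps from position 4 to position 5: 3.7288.

3.7288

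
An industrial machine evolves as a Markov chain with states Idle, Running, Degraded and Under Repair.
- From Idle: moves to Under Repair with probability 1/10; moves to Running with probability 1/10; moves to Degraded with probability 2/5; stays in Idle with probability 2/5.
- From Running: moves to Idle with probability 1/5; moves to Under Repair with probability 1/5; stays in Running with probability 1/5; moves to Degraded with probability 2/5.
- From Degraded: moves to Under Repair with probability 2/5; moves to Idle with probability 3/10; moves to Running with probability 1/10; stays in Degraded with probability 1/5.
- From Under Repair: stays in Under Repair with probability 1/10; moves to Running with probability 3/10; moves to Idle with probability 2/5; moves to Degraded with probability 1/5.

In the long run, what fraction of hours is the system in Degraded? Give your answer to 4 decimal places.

0.2991

Let the stationary distribution be π with π = πP and π_1 + π_2 + π_3 + π_4 = 1.
π_1 = 0.4·π_1 + 0.2·π_2 + 0.3·π_3 + 0.4·π_4
π_2 = 0.1·π_1 + 0.2·π_2 + 0.1·π_3 + 0.3·π_4
π_3 = 0.4·π_1 + 0.4·π_2 + 0.2·π_3 + 0.2·π_4
Solving with the normalization constraint gives π = (0.3387, 0.1568, 0.2991, 0.2054).
So the stationary probability of Degraded is 0.2991.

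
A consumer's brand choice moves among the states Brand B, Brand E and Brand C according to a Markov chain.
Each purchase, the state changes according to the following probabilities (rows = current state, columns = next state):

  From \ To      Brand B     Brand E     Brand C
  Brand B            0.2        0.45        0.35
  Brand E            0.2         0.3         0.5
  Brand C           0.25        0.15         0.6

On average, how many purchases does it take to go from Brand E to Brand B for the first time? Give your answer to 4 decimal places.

4.3902

Let t(s) be the expected number of purchases to first reach Brand B from state s, with t(Brand B) = 0. Conditioning on the first purchase:
t(Brand E) = 1 + 0.3·t(Brand E) + 0.5·t(Brand C)
t(Brand C) = 1 + 0.15·t(Brand E) + 0.6·t(Brand C)
Solving: t(Brand E) = 4.3902, t(Brand C) = 4.1463.
Expected purchases from Brand E to Brand B: 4.3902.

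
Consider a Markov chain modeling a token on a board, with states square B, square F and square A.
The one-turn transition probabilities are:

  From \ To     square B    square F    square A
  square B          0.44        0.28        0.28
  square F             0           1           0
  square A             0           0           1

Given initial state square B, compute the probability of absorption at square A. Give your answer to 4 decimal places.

0.5000

Let h(s) be the probability of absorption at square A starting from transient state s. Then h(square A) = 1 and h(square F) = 0. By first-step analysis:
h(square B) = 0.44·h(square B) + 0.28·0 + 0.28·1
Solving: h(square B) = 0.5000.
Starting from square B, the probability is 0.5000.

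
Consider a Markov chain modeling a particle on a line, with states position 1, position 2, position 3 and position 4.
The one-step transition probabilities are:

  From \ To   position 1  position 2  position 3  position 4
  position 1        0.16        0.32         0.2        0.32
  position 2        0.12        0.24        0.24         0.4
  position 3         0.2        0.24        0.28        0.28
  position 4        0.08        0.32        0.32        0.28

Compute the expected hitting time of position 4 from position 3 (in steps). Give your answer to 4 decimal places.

Let t(s) be the expected number of steps to first reach position 4 from state s, with t(position 4) = 0. Conditioning on the first step:
t(position 1) = 1 + 0.16·t(position 1) + 0.32·t(position 2) + 0.2·t(position 3)
t(position 2) = 1 + 0.12·t(position 1) + 0.24·t(position 2) + 0.24·t(position 3)
t(position 3) = 1 + 0.2·t(position 1) + 0.24·t(position 2) + 0.28·t(position 3)
Solving: t(position 1) = 3.0015, t(position 2) = 2.7847, t(position 3) = 3.1509.
Expected steps from position 3 to position 4: 3.1509.

3.1509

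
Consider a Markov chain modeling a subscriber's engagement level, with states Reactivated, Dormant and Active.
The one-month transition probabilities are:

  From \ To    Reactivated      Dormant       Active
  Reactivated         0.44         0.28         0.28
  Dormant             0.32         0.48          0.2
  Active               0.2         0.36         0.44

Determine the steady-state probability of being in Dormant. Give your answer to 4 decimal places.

Let the stationary distribution be π with π = πP and π_1 + π_2 + π_3 = 1.
π_1 = 0.44·π_1 + 0.32·π_2 + 0.2·π_3
π_2 = 0.28·π_1 + 0.48·π_2 + 0.36·π_3
Solving with the normalization constraint gives π = (0.3231, 0.3797, 0.2972).
So the stationary probability of Dormant is 0.3797.

0.3797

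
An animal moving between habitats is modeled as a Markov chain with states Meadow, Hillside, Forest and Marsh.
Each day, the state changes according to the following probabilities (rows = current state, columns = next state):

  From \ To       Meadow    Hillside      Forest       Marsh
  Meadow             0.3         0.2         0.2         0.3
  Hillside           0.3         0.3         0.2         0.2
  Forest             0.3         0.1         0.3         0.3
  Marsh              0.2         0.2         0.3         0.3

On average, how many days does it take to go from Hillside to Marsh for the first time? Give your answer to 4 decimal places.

Let t(s) be the expected number of days to first reach Marsh from state s, with t(Marsh) = 0. Conditioning on the first day:
t(Meadow) = 1 + 0.3·t(Meadow) + 0.2·t(Hillside) + 0.2·t(Forest)
t(Hillside) = 1 + 0.3·t(Meadow) + 0.3·t(Hillside) + 0.2·t(Forest)
t(Forest) = 1 + 0.3·t(Meadow) + 0.1·t(Hillside) + 0.3·t(Forest)
Solving: t(Meadow) = 3.5683, t(Hillside) = 3.9648, t(Forest) = 3.5242.
Expected days from Hillside to Marsh: 3.9648.

3.9648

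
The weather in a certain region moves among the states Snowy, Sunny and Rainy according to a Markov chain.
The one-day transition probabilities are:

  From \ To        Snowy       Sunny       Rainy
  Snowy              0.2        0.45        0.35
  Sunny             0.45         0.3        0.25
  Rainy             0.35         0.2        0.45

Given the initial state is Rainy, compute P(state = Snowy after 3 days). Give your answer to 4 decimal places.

Propagate the distribution vector 3 days from Rainy.
After 0 days: (0.0000, 0.0000, 1.0000)
After 1 day: (0.3500, 0.2000, 0.4500)
After 2 days: (0.3175, 0.3075, 0.3750)
After 3 days: (0.3331, 0.3101, 0.3568)
P(in Snowy after 3 days) = 0.3331

0.3331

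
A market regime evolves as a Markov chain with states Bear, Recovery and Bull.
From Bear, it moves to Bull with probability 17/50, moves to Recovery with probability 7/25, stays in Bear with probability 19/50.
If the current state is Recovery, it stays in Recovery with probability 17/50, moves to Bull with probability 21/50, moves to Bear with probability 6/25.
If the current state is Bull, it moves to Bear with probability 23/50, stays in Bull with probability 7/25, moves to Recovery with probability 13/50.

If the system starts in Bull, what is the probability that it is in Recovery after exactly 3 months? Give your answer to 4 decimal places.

0.2905

Propagate the distribution vector 3 months from Bull.
After 0 months: (0.0000, 0.0000, 1.0000)
After 1 month: (0.4600, 0.2600, 0.2800)
After 2 months: (0.3660, 0.2900, 0.3440)
After 3 months: (0.3669, 0.2905, 0.3426)
P(in Recovery after 3 months) = 0.2905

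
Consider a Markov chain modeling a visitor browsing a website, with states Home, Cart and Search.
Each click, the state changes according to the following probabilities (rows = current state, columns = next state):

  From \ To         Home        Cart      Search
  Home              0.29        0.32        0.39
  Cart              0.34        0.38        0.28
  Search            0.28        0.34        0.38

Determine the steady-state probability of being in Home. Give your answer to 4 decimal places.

0.3039

Let the stationary distribution be π with π = πP and π_1 + π_2 + π_3 = 1.
π_1 = 0.29·π_1 + 0.34·π_2 + 0.28·π_3
π_2 = 0.32·π_1 + 0.38·π_2 + 0.34·π_3
Solving with the normalization constraint gives π = (0.3039, 0.3478, 0.3483).
So the stationary probability of Home is 0.3039.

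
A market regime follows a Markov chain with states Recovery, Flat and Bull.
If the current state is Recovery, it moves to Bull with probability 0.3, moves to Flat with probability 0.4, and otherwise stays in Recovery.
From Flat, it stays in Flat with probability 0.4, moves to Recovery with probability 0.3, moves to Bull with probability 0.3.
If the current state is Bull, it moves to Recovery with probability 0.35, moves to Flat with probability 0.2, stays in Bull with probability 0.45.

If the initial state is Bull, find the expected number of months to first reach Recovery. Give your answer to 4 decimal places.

Let t(s) be the expected number of months to first reach Recovery from state s, with t(Recovery) = 0. Conditioning on the first month:
t(Flat) = 1 + 0.4·t(Flat) + 0.3·t(Bull)
t(Bull) = 1 + 0.2·t(Flat) + 0.45·t(Bull)
Solving: t(Flat) = 3.1481, t(Bull) = 2.9630.
Expected months from Bull to Recovery: 2.9630.

2.9630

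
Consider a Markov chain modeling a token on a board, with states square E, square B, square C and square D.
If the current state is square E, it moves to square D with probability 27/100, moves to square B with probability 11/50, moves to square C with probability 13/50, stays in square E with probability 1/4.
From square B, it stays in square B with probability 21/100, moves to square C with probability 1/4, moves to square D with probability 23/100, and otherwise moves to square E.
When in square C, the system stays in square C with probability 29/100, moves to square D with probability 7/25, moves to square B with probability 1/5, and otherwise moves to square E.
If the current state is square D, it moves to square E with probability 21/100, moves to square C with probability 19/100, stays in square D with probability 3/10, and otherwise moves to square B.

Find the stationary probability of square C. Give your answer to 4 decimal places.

0.2461

Let the stationary distribution be π with π = πP and π_1 + π_2 + π_3 + π_4 = 1.
π_1 = 0.25·π_1 + 0.31·π_2 + 0.23·π_3 + 0.21·π_4
π_2 = 0.22·π_1 + 0.21·π_2 + 0.2·π_3 + 0.3·π_4
π_3 = 0.26·π_1 + 0.25·π_2 + 0.29·π_3 + 0.19·π_4
Solving with the normalization constraint gives π = (0.2483, 0.2344, 0.2461, 0.2712).
So the stationary probability of square C is 0.2461.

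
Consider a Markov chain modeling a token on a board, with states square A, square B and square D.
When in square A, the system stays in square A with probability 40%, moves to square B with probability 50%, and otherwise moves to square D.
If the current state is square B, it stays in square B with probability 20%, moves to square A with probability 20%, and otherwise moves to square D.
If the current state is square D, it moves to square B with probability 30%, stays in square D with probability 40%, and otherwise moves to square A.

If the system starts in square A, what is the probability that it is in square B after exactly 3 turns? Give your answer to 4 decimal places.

0.3250

Propagate the distribution vector 3 turns from square A.
After 0 turns: (1.0000, 0.0000, 0.0000)
After 1 turn: (0.4000, 0.5000, 0.1000)
After 2 turns: (0.2900, 0.3300, 0.3800)
After 3 turns: (0.2960, 0.3250, 0.3790)
P(in square B after 3 turns) = 0.3250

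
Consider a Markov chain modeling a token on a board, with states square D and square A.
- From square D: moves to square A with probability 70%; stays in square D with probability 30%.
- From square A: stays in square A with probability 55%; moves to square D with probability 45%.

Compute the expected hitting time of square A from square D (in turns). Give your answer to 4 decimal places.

1.4286

Let t(s) be the expected number of turns to first reach square A from state s, with t(square A) = 0. Conditioning on the first turn:
t(square D) = 1 + 0.3·t(square D)
Solving: t(square D) = 1.4286.
Expected turns from square D to square A: 1.4286.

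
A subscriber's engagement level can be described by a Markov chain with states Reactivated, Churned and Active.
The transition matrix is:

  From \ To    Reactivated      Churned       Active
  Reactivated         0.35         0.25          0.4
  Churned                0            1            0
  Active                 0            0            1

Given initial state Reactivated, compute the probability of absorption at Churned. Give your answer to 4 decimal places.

Let h(s) be the probability of absorption at Churned starting from transient state s. Then h(Churned) = 1 and h(Active) = 0. By first-step analysis:
h(Reactivated) = 0.35·h(Reactivated) + 0.25·1 + 0.4·0
Solving: h(Reactivated) = 0.3846.
Starting from Reactivated, the probability is 0.3846.

0.3846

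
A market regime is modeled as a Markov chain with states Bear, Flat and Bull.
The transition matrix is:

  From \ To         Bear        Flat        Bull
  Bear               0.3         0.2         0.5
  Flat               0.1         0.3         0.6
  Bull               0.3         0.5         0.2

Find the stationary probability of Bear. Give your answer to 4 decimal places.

0.2281

Let the stationary distribution be π with π = πP and π_1 + π_2 + π_3 = 1.
π_1 = 0.3·π_1 + 0.1·π_2 + 0.3·π_3
π_2 = 0.2·π_1 + 0.3·π_2 + 0.5·π_3
Solving with the normalization constraint gives π = (0.2281, 0.3596, 0.4123).
So the stationary probability of Bear is 0.2281.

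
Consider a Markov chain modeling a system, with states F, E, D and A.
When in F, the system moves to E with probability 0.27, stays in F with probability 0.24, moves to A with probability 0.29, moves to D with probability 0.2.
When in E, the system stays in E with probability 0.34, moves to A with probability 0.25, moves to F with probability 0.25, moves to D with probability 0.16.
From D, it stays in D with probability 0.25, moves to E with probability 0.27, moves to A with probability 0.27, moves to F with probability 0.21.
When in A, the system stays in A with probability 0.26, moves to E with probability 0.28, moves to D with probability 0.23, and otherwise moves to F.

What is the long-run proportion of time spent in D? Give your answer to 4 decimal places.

0.2066

Let the stationary distribution be π with π = πP and π_1 + π_2 + π_3 + π_4 = 1.
π_1 = 0.24·π_1 + 0.25·π_2 + 0.21·π_3 + 0.23·π_4
π_2 = 0.27·π_1 + 0.34·π_2 + 0.27·π_3 + 0.28·π_4
π_3 = 0.2·π_1 + 0.16·π_2 + 0.25·π_3 + 0.23·π_4
Solving with the normalization constraint gives π = (0.2341, 0.2932, 0.2066, 0.2662).
So the stationary probability of D is 0.2066.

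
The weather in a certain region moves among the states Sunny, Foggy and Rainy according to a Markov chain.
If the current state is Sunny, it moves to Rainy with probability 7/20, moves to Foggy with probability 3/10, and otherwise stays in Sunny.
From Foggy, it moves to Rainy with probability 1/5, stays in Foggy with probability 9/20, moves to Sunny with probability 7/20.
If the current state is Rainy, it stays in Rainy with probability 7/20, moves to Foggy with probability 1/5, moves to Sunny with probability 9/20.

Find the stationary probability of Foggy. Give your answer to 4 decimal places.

Let the stationary distribution be π with π = πP and π_1 + π_2 + π_3 = 1.
π_1 = 0.35·π_1 + 0.35·π_2 + 0.45·π_3
π_2 = 0.3·π_1 + 0.45·π_2 + 0.2·π_3
Solving with the normalization constraint gives π = (0.3802, 0.3174, 0.3024).
So the stationary probability of Foggy is 0.3174.

0.3174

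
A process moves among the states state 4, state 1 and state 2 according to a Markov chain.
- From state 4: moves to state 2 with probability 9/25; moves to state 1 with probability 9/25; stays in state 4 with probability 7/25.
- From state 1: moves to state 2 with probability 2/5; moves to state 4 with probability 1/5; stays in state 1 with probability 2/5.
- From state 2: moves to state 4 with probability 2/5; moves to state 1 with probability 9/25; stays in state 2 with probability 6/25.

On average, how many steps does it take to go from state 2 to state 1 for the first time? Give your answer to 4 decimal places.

2.7778

Let t(s) be the expected number of steps to first reach state 1 from state s, with t(state 1) = 0. Conditioning on the first step:
t(state 4) = 1 + 0.28·t(state 4) + 0.36·t(state 2)
t(state 2) = 1 + 0.4·t(state 4) + 0.24·t(state 2)
Solving: t(state 4) = 2.7778, t(state 2) = 2.7778.
Expected steps from state 2 to state 1: 2.7778.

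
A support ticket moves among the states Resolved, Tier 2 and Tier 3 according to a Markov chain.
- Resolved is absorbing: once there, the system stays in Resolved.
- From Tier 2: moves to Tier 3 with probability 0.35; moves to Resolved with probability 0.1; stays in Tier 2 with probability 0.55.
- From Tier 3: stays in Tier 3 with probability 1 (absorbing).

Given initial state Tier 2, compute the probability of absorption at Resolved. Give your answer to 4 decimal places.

0.2222

Let h(s) be the probability of absorption at Resolved starting from transient state s. Then h(Resolved) = 1 and h(Tier 3) = 0. By first-step analysis:
h(Tier 2) = 0.1·1 + 0.55·h(Tier 2) + 0.35·0
Solving: h(Tier 2) = 0.2222.
Starting from Tier 2, the probability is 0.2222.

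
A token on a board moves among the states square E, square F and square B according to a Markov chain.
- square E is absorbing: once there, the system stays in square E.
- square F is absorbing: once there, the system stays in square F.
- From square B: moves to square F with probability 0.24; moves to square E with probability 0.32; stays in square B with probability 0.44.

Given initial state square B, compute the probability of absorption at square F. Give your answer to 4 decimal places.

0.4286

Let h(s) be the probability of absorption at square F starting from transient state s. Then h(square F) = 1 and h(square E) = 0. By first-step analysis:
h(square B) = 0.32·0 + 0.24·1 + 0.44·h(square B)
Solving: h(square B) = 0.4286.
Starting from square B, the probability is 0.4286.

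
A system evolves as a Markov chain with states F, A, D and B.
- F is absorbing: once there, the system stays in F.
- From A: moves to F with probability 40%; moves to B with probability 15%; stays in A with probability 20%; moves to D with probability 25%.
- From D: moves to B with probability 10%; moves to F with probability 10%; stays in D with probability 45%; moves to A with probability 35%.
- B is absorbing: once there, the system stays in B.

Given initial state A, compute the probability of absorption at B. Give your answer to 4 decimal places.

0.3050

Let h(s) be the probability of absorption at B starting from transient state s. Then h(B) = 1 and h(F) = 0. By first-step analysis:
h(A) = 0.4·0 + 0.2·h(A) + 0.25·h(D) + 0.15·1
h(D) = 0.1·0 + 0.35·h(A) + 0.45·h(D) + 0.1·1
Solving: h(A) = 0.3050, h(D) = 0.3759.
Starting from A, the probability is 0.3050.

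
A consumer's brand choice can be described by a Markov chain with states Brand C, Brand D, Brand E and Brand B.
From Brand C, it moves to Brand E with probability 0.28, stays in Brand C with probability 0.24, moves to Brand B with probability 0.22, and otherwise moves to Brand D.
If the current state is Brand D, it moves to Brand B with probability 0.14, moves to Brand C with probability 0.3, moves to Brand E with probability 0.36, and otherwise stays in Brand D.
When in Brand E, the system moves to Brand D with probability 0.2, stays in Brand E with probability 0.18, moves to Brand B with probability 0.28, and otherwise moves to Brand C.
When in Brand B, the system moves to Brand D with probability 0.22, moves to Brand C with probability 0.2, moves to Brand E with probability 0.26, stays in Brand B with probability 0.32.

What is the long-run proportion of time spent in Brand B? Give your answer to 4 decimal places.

0.2425

Let the stationary distribution be π with π = πP and π_1 + π_2 + π_3 + π_4 = 1.
π_1 = 0.24·π_1 + 0.3·π_2 + 0.34·π_3 + 0.2·π_4
π_2 = 0.26·π_1 + 0.2·π_2 + 0.2·π_3 + 0.22·π_4
π_3 = 0.28·π_1 + 0.36·π_2 + 0.18·π_3 + 0.26·π_4
Solving with the normalization constraint gives π = (0.2702, 0.2211, 0.2662, 0.2425).
So the stationary probability of Brand B is 0.2425.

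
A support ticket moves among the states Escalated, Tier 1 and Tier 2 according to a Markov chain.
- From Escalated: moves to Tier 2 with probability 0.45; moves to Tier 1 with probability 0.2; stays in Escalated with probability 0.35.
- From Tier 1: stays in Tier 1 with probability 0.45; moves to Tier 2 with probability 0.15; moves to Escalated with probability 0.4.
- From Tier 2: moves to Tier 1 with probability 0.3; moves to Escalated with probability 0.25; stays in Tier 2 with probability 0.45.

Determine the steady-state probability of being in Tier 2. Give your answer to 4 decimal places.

0.3558

Let the stationary distribution be π with π = πP and π_1 + π_2 + π_3 = 1.
π_1 = 0.35·π_1 + 0.4·π_2 + 0.25·π_3
π_2 = 0.2·π_1 + 0.45·π_2 + 0.3·π_3
Solving with the normalization constraint gives π = (0.3301, 0.3141, 0.3558).
So the stationary probability of Tier 2 is 0.3558.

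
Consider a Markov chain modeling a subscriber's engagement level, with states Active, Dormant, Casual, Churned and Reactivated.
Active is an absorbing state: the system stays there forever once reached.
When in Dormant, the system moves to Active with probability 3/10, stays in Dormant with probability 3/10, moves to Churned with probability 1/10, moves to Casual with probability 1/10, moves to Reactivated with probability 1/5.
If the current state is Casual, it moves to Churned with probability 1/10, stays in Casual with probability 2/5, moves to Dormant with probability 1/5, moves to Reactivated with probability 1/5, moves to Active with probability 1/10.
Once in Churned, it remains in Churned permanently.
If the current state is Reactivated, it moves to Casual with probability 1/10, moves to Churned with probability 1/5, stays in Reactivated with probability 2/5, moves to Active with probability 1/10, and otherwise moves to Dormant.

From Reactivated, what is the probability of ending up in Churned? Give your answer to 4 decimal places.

0.5309

Let h(s) be the probability of absorption at Churned starting from transient state s. Then h(Churned) = 1 and h(Active) = 0. By first-step analysis:
h(Dormant) = 0.3·0 + 0.3·h(Dormant) + 0.1·h(Casual) + 0.1·1 + 0.2·h(Reactivated)
h(Casual) = 0.1·0 + 0.2·h(Dormant) + 0.4·h(Casual) + 0.1·1 + 0.2·h(Reactivated)
h(Reactivated) = 0.1·0 + 0.2·h(Dormant) + 0.1·h(Casual) + 0.2·1 + 0.4·h(Reactivated)
Solving: h(Dormant) = 0.3608, h(Casual) = 0.4639, h(Reactivated) = 0.5309.
Starting from Reactivated, the probability is 0.5309.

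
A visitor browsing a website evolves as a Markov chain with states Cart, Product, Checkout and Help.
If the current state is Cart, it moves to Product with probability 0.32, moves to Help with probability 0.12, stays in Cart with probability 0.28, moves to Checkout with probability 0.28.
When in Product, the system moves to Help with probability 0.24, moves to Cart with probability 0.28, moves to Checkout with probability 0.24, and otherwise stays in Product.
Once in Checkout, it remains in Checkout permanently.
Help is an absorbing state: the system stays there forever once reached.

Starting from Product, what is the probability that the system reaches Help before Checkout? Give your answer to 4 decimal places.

0.4510

Let h(s) be the probability of absorption at Help starting from transient state s. Then h(Help) = 1 and h(Checkout) = 0. By first-step analysis:
h(Cart) = 0.28·h(Cart) + 0.32·h(Product) + 0.28·0 + 0.12·1
h(Product) = 0.28·h(Cart) + 0.24·h(Product) + 0.24·0 + 0.24·1
Solving: h(Cart) = 0.3671, h(Product) = 0.4510.
Starting from Product, the probability is 0.4510.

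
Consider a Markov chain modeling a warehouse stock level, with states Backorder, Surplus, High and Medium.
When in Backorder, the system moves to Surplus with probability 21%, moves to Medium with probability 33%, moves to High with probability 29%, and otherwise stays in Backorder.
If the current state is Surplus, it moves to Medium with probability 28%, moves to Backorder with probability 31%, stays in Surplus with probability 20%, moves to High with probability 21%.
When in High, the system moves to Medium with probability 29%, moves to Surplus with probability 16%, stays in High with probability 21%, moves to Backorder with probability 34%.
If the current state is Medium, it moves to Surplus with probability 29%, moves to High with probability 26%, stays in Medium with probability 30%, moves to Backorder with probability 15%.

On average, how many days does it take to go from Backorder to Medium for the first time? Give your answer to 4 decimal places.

Let t(s) be the expected number of days to first reach Medium from state s, with t(Medium) = 0. Conditioning on the first day:
t(Backorder) = 1 + 0.17·t(Backorder) + 0.21·t(Surplus) + 0.29·t(High)
t(Surplus) = 1 + 0.31·t(Backorder) + 0.2·t(Surplus) + 0.21·t(High)
t(High) = 1 + 0.34·t(Backorder) + 0.16·t(Surplus) + 0.21·t(High)
Solving: t(Backorder) = 3.2251, t(Surplus) = 3.3758, t(High) = 3.3375.
Expected days from Backorder to Medium: 3.2251.

3.2251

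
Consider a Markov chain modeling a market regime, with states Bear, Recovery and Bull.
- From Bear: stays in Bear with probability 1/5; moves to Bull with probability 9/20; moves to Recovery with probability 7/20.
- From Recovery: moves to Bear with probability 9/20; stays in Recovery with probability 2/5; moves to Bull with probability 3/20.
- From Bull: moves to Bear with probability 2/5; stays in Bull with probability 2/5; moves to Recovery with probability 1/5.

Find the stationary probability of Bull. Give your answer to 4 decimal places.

0.3386

Let the stationary distribution be π with π = πP and π_1 + π_2 + π_3 = 1.
π_1 = 0.2·π_1 + 0.45·π_2 + 0.4·π_3
π_2 = 0.35·π_1 + 0.4·π_2 + 0.2·π_3
Solving with the normalization constraint gives π = (0.3465, 0.3150, 0.3386).
So the stationary probability of Bull is 0.3386.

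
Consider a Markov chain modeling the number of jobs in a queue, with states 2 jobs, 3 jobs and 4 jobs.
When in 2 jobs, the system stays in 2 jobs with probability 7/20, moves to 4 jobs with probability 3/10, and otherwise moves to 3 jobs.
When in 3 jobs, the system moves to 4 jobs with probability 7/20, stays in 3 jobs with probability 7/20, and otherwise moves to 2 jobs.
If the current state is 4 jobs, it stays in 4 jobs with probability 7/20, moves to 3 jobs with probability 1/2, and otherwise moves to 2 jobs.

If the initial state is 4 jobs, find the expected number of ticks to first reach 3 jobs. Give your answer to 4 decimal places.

Let t(s) be the expected number of ticks to first reach 3 jobs from state s, with t(3 jobs) = 0. Conditioning on the first tick:
t(2 jobs) = 1 + 0.35·t(2 jobs) + 0.3·t(4 jobs)
t(4 jobs) = 1 + 0.15·t(2 jobs) + 0.35·t(4 jobs)
Solving: t(2 jobs) = 2.5166, t(4 jobs) = 2.1192.
Expected ticks from 4 jobs to 3 jobs: 2.1192.

2.1192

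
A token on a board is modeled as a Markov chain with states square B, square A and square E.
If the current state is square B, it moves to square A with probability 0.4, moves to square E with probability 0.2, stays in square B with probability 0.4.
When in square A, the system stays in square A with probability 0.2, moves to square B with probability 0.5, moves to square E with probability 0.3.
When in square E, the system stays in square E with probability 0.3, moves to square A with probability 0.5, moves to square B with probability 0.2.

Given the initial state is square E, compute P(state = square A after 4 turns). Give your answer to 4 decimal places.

0.3537

Propagate the distribution vector 4 turns from square E.
After 0 turns: (0.0000, 0.0000, 1.0000)
After 1 turn: (0.2000, 0.5000, 0.3000)
After 2 turns: (0.3900, 0.3300, 0.2800)
After 3 turns: (0.3770, 0.3620, 0.2610)
After 4 turns: (0.3840, 0.3537, 0.2623)
P(in square A after 4 turns) = 0.3537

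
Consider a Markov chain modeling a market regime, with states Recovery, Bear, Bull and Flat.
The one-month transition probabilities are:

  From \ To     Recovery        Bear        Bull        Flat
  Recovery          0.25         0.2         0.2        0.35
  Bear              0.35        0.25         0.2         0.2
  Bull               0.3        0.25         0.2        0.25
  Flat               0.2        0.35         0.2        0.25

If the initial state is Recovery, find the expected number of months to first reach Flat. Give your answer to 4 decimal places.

3.3688

Let t(s) be the expected number of months to first reach Flat from state s, with t(Flat) = 0. Conditioning on the first month:
t(Recovery) = 1 + 0.25·t(Recovery) + 0.2·t(Bear) + 0.2·t(Bull)
t(Bear) = 1 + 0.35·t(Recovery) + 0.25·t(Bear) + 0.2·t(Bull)
t(Bull) = 1 + 0.3·t(Recovery) + 0.25·t(Bear) + 0.2·t(Bull)
Solving: t(Recovery) = 3.3688, t(Bear) = 3.9007, t(Bull) = 3.7323.
Expected months from Recovery to Flat: 3.3688.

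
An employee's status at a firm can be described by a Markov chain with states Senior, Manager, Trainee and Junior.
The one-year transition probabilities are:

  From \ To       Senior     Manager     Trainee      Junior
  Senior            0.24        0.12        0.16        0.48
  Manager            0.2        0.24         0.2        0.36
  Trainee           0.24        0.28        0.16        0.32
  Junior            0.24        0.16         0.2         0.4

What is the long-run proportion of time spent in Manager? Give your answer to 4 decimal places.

0.1877

Let the stationary distribution be π with π = πP and π_1 + π_2 + π_3 + π_4 = 1.
π_1 = 0.24·π_1 + 0.2·π_2 + 0.24·π_3 + 0.24·π_4
π_2 = 0.12·π_1 + 0.24·π_2 + 0.28·π_3 + 0.16·π_4
π_3 = 0.16·π_1 + 0.2·π_2 + 0.16·π_3 + 0.2·π_4
Solving with the normalization constraint gives π = (0.2325, 0.1877, 0.1834, 0.3964).
So the stationary probability of Manager is 0.1877.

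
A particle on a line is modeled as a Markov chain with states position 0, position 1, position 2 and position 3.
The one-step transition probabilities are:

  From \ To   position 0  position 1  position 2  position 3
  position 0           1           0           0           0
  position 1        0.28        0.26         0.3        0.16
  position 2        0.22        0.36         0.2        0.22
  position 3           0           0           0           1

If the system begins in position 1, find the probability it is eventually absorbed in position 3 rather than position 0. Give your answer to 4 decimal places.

0.4008

Let h(s) be the probability of absorption at position 3 starting from transient state s. Then h(position 3) = 1 and h(position 0) = 0. By first-step analysis:
h(position 1) = 0.28·0 + 0.26·h(position 1) + 0.3·h(position 2) + 0.16·1
h(position 2) = 0.22·0 + 0.36·h(position 1) + 0.2·h(position 2) + 0.22·1
Solving: h(position 1) = 0.4008, h(position 2) = 0.4554.
Starting from position 1, the probability is 0.4008.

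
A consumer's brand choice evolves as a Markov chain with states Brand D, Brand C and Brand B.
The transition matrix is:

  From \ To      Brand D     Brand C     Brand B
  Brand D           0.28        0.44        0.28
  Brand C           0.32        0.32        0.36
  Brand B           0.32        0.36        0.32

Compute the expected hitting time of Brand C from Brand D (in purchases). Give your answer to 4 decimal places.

2.4000

Let t(s) be the expected number of purchases to first reach Brand C from state s, with t(Brand C) = 0. Conditioning on the first purchase:
t(Brand D) = 1 + 0.28·t(Brand D) + 0.28·t(Brand B)
t(Brand B) = 1 + 0.32·t(Brand D) + 0.32·t(Brand B)
Solving: t(Brand D) = 2.4000, t(Brand B) = 2.6000.
Expected purchases from Brand D to Brand C: 2.4000.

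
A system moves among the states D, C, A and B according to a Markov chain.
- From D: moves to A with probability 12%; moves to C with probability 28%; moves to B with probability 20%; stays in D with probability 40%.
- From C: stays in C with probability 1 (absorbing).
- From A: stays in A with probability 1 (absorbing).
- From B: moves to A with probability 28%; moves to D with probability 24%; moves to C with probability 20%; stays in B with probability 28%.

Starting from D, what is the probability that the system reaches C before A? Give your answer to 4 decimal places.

0.6292

Let h(s) be the probability of absorption at C starting from transient state s. Then h(C) = 1 and h(A) = 0. By first-step analysis:
h(D) = 0.4·h(D) + 0.28·1 + 0.12·0 + 0.2·h(B)
h(B) = 0.24·h(D) + 0.2·1 + 0.28·0 + 0.28·h(B)
Solving: h(D) = 0.6292, h(B) = 0.4875.
Starting from D, the probability is 0.6292.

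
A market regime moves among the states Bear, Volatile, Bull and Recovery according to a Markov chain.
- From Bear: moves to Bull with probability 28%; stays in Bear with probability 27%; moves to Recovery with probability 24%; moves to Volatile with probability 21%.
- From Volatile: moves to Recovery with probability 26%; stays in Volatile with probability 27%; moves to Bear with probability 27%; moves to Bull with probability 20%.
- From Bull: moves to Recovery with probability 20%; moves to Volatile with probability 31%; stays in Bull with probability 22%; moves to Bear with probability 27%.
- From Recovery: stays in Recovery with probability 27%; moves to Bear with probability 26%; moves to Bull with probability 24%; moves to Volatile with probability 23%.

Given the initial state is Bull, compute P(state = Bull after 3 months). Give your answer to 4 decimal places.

0.2359

Propagate the distribution vector 3 months from Bull.
After 0 months: (0.0000, 0.0000, 1.0000, 0.0000)
After 1 month: (0.2700, 0.3100, 0.2200, 0.2000)
After 2 months: (0.2680, 0.2546, 0.2340, 0.2434)
After 3 months: (0.2676, 0.2535, 0.2359, 0.2430)
P(in Bull after 3 months) = 0.2359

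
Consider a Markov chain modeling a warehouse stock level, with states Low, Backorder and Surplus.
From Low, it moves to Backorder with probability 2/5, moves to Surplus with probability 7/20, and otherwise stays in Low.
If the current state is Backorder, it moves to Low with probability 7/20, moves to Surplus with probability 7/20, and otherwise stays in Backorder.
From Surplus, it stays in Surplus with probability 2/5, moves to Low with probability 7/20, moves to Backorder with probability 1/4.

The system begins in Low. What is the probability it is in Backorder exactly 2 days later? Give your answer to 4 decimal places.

Sum over the intermediate state after 1 day:
P = P(Low→Low)·P(Low→Backorder) + P(Low→Backorder)·P(Backorder→Backorder) + P(Low→Surplus)·P(Surplus→Backorder)
  = 0.25×0.4 + 0.4×0.3 + 0.35×0.25
  = 0.1000 + 0.1200 + 0.0875 = 0.3075

0.3075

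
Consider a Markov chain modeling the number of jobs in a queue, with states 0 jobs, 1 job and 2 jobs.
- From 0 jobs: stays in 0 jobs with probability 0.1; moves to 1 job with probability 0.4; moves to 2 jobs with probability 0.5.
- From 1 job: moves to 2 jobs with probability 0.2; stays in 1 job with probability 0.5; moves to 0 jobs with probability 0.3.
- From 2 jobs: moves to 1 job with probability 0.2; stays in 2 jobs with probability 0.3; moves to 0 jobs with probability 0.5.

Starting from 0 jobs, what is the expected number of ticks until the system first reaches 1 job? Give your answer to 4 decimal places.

3.1579

Let t(s) be the expected number of ticks to first reach 1 job from state s, with t(1 job) = 0. Conditioning on the first tick:
t(0 jobs) = 1 + 0.1·t(0 jobs) + 0.5·t(2 jobs)
t(2 jobs) = 1 + 0.5·t(0 jobs) + 0.3·t(2 jobs)
Solving: t(0 jobs) = 3.1579, t(2 jobs) = 3.6842.
Expected ticks from 0 jobs to 1 job: 3.1579.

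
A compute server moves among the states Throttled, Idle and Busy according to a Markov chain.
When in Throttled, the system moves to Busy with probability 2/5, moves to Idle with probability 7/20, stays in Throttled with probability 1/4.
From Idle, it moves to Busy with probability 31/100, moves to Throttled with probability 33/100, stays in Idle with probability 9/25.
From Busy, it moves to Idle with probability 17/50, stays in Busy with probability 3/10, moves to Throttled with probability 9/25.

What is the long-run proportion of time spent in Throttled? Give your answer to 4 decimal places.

Let the stationary distribution be π with π = πP and π_1 + π_2 + π_3 = 1.
π_1 = 0.25·π_1 + 0.33·π_2 + 0.36·π_3
π_2 = 0.35·π_1 + 0.36·π_2 + 0.34·π_3
Solving with the normalization constraint gives π = (0.3149, 0.3502, 0.3350).
So the stationary probability of Throttled is 0.3149.

0.3149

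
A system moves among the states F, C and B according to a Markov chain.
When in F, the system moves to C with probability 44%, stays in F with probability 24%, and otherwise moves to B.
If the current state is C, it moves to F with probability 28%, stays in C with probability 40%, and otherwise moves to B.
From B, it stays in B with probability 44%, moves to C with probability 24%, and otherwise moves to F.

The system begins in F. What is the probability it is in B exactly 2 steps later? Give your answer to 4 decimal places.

0.3584

Sum over the intermediate state after 1 step:
P = P(F→F)·P(F→B) + P(F→C)·P(C→B) + P(F→B)·P(B→B)
  = 0.24×0.32 + 0.44×0.32 + 0.32×0.44
  = 0.0768 + 0.1408 + 0.1408 = 0.3584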